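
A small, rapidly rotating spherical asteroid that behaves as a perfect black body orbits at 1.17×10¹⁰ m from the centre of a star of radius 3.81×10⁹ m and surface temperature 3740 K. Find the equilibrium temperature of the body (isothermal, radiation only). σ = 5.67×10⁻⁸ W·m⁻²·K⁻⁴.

T ≈ 1510 K

The star's surface emits σT_*⁴; at distance d the flux is S = σT_*⁴(R_*/d)².
S = 5.67×10⁻⁸·(3740)⁴·(3.81×10⁹/1.17×10¹⁰)² = 1.176×10⁶ W/m².
For an isothermal sphere T⁴ = (1−a)S/(4σ) = 5.187×10¹² K⁴.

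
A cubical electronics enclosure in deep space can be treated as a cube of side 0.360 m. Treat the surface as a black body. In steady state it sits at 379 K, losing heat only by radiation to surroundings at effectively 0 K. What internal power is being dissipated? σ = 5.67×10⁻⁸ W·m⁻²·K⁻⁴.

P ≈ 910 W

Steady state: P = εσA T⁴.
A = 6L² = 0.7776 m²; T⁴ = (379)⁴ = 2.063×10¹⁰ K⁴.
P = 1.0 × 5.67×10⁻⁸ × 0.7776 × 2.063×10¹⁰.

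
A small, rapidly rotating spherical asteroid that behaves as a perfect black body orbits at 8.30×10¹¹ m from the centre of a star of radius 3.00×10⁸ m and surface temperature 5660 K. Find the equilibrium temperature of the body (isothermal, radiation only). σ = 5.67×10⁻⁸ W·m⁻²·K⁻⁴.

T ≈ 76.1 K

The star's surface emits σT_*⁴; at distance d the flux is S = σT_*⁴(R_*/d)².
S = 5.67×10⁻⁸·(5660)⁴·(3.00×10⁸/8.30×10¹¹)² = 7.602 W/m².
For an isothermal sphere T⁴ = (1−a)S/(4σ) = 3.352×10⁷ K⁴.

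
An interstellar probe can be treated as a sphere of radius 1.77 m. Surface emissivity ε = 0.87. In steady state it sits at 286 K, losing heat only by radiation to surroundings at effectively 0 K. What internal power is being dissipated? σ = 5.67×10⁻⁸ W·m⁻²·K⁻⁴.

Steady state: P = εσA T⁴.
A = 4πr² = 39.37 m²; T⁴ = (286)⁴ = 6.691×10⁹ K⁴.
P = 0.87 × 5.67×10⁻⁸ × 39.37 × 6.691×10⁹.

P ≈ 13000 W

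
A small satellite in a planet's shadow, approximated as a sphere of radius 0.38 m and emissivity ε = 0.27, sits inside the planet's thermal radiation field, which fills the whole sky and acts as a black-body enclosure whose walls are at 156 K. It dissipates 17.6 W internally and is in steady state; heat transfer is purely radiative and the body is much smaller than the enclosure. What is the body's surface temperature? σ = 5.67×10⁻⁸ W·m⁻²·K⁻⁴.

For a small grey body in a large enclosure, net radiated power = εσA(T⁴ − T_w⁴).
Steady state: P = εσA(T⁴ − T_w⁴) with A = 4πr² = 1.815 m².
T⁴ = P/(εσA) + T_w⁴ = 17.6/(0.27·5.67×10⁻⁸·1.815) + (156)⁴
    = 6.336×10⁸ + 5.922×10⁸ = 1.226×10⁹ K⁴.

T ≈ 187 K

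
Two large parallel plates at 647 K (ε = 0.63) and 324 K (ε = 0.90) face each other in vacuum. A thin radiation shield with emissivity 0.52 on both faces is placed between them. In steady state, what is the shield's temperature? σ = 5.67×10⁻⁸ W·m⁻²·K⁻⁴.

In steady state the net flux on the hot side equals that on the cold side.
σ(T₁⁴−T_s⁴)/D₁ = σ(T_s⁴−T₂⁴)/D₂, with D₁ = 1/ε₁+1/ε_s−1 = 2.510, D₂ = 1/ε_s+1/ε₂−1 = 2.034.
Solve for T_s⁴: T_s⁴ = (D₂·T₁⁴ + D₁·T₂⁴)/(D₁+D₂) = 8.452×10¹⁰ K⁴.

T_s ≈ 539 K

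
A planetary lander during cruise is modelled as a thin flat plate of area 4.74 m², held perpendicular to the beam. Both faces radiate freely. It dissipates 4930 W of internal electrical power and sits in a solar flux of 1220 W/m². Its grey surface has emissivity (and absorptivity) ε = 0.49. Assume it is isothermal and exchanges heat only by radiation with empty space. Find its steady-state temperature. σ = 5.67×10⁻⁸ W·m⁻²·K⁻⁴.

At steady state, absorbed solar power + internal power = radiated power.
Absorbed: α·S·A_cross = 0.49·1220·4.740 = 2834 W (cross-section A).
Total input = 2834 + 4930 = 7764 W.
Radiated: εσ·A_surf·T⁴ with A_surf = 2A = 9.480 m².
T⁴ = 7764/(0.49·5.67×10⁻⁸·9.480) = 2.948×10¹⁰ K⁴.

T ≈ 414 K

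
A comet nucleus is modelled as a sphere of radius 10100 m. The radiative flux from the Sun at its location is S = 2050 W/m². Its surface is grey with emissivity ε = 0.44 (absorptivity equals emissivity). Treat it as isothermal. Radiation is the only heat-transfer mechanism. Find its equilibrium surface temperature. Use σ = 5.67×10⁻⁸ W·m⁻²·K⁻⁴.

T ≈ 308 K

At equilibrium, absorbed power = emitted power.
Absorbing cross-section = πr² = 3.205×10⁸ m²; emitting surface = 4πr² = 1.282×10⁹ m² (ratio 4).
εS·A_cross = εσ·A_surf·T⁴  ⇒  T⁴ = S/(4σ)   (ε cancels).
T⁴ = 2050/(4·5.67×10⁻⁸) = 9.039×10⁹ K⁴.
T = (9.039×10⁹)^(1/4).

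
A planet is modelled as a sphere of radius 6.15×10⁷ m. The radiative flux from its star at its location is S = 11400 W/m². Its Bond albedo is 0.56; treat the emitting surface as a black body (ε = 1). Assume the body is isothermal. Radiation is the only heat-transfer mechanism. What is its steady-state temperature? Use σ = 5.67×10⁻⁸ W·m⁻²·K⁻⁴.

T ≈ 386 K

At equilibrium, absorbed power = emitted power.
Absorbing cross-section = πr² = 1.188×10¹⁶ m²; emitting surface = 4πr² = 4.753×10¹⁶ m² (ratio 4).
(1−a)S·A_cross = εσ·A_surf·T⁴  ⇒  T⁴ = (1−a)S/(4σ).
T⁴ = 0.440·11400/(4·5.67×10⁻⁸) = 2.212×10¹⁰ K⁴.
T = (2.212×10¹⁰)^(1/4).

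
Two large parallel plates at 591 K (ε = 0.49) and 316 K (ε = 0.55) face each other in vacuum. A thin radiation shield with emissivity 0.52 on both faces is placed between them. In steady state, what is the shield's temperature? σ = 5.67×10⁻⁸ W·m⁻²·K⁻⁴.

T_s ≈ 503 K

In steady state the net flux on the hot side equals that on the cold side.
σ(T₁⁴−T_s⁴)/D₁ = σ(T_s⁴−T₂⁴)/D₂, with D₁ = 1/ε₁+1/ε_s−1 = 2.964, D₂ = 1/ε_s+1/ε₂−1 = 2.741.
Solve for T_s⁴: T_s⁴ = (D₂·T₁⁴ + D₁·T₂⁴)/(D₁+D₂) = 6.380×10¹⁰ K⁴.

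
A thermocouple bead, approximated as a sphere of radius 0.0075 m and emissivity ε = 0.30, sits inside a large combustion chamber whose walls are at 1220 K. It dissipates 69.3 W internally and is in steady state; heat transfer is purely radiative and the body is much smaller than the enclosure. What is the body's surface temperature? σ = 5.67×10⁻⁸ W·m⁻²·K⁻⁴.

T ≈ 1680 K

For a small grey body in a large enclosure, net radiated power = εσA(T⁴ − T_w⁴).
Steady state: P = εσA(T⁴ − T_w⁴) with A = 4πr² = 7.069×10⁻⁴ m².
T⁴ = P/(εσA) + T_w⁴ = 69.3/(0.30·5.67×10⁻⁸·7.069×10⁻⁴) + (1220)⁴
    = 5.764×10¹² + 2.215×10¹² = 7.979×10¹² K⁴.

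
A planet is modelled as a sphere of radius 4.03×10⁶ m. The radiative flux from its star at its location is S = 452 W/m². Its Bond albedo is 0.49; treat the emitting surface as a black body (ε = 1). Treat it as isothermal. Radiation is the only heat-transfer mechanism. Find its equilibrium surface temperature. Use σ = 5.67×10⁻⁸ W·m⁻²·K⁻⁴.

At equilibrium, absorbed power = emitted power.
Absorbing cross-section = πr² = 5.102×10¹³ m²; emitting surface = 4πr² = 2.041×10¹⁴ m² (ratio 4).
(1−a)S·A_cross = εσ·A_surf·T⁴  ⇒  T⁴ = (1−a)S/(4σ).
T⁴ = 0.510·452/(4·5.67×10⁻⁸) = 1.016×10⁹ K⁴.
T = (1.016×10⁹)^(1/4).

T ≈ 179 K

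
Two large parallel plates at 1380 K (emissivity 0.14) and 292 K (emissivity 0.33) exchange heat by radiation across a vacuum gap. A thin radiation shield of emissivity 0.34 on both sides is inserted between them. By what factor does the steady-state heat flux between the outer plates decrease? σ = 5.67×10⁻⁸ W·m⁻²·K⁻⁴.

Without shield: q₀ = σΔ(T⁴)/(1/ε₁+1/ε₂−1) with denominator 9.173.
With shield the two gaps are in series; the resistances add: (1/ε₁+1/ε_s−1)+(1/ε_s+1/ε₂−1) = 9.084+4.971 = 14.06.
Heat-flux ratio q₀/q = 14.06/9.173.

factor ≈ 1.53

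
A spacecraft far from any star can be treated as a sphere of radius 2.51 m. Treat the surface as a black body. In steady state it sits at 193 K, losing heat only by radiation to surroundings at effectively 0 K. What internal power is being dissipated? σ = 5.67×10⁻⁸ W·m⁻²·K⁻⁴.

Steady state: P = εσA T⁴.
A = 4πr² = 79.17 m²; T⁴ = (193)⁴ = 1.387×10⁹ K⁴.
P = 1.0 × 5.67×10⁻⁸ × 79.17 × 1.387×10⁹.

P ≈ 6230 W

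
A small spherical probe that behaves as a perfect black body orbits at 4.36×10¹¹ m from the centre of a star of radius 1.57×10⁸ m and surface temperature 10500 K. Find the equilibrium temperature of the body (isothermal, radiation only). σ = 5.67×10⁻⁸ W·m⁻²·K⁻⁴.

T ≈ 141 K

The star's surface emits σT_*⁴; at distance d the flux is S = σT_*⁴(R_*/d)².
S = 5.67×10⁻⁸·(10500)⁴·(1.57×10⁸/4.36×10¹¹)² = 89.36 W/m².
For an isothermal sphere T⁴ = (1−a)S/(4σ) = 3.940×10⁸ K⁴.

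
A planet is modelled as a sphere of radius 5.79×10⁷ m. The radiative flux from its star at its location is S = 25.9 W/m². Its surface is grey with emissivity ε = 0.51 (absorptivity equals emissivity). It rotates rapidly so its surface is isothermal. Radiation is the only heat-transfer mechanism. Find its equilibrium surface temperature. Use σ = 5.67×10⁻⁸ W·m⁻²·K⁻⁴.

At equilibrium, absorbed power = emitted power.
Absorbing cross-section = πr² = 1.053×10¹⁶ m²; emitting surface = 4πr² = 4.213×10¹⁶ m² (ratio 4).
εS·A_cross = εσ·A_surf·T⁴  ⇒  T⁴ = S/(4σ)   (ε cancels).
T⁴ = 25.9/(4·5.67×10⁻⁸) = 1.142×10⁸ K⁴.
T = (1.142×10⁸)^(1/4).

T ≈ 103 K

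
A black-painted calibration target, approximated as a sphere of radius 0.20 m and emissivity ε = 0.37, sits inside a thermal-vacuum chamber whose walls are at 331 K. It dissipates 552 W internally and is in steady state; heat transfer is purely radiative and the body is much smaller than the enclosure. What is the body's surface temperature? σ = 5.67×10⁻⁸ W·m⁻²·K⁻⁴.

For a small grey body in a large enclosure, net radiated power = εσA(T⁴ − T_w⁴).
Steady state: P = εσA(T⁴ − T_w⁴) with A = 4πr² = 0.5027 m².
T⁴ = P/(εσA) + T_w⁴ = 552/(0.37·5.67×10⁻⁸·0.5027) + (331)⁴
    = 5.235×10¹⁰ + 1.200×10¹⁰ = 6.435×10¹⁰ K⁴.

T ≈ 504 K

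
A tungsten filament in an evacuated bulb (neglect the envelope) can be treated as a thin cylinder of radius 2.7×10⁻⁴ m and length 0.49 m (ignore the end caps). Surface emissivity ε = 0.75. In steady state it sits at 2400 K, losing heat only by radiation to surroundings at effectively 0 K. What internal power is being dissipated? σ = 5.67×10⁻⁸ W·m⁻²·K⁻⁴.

P ≈ 1170 W

Steady state: P = εσA T⁴.
A = 2πrL = 8.313×10⁻⁴ m²; T⁴ = (2400)⁴ = 3.318×10¹³ K⁴.
P = 0.75 × 5.67×10⁻⁸ × 8.313×10⁻⁴ × 3.318×10¹³.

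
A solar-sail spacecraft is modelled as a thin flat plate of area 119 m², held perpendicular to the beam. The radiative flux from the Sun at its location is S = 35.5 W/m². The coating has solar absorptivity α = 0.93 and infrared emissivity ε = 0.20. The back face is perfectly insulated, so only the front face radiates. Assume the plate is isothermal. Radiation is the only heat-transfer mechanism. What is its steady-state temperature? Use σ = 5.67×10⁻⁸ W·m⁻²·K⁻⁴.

T ≈ 232 K

At equilibrium, absorbed power = emitted power.
Absorbing cross-section = A = 119.0 m²; emitting surface = A = 119.0 m² (ratio 1).
αS·A_cross = εσ·A_surf·T⁴  ⇒  T⁴ = αS/(ε·1σ).
T⁴ = 0.930·35.5/(0.20·1·5.67×10⁻⁸) = 2.911×10⁹ K⁴.
T = (2.911×10⁹)^(1/4).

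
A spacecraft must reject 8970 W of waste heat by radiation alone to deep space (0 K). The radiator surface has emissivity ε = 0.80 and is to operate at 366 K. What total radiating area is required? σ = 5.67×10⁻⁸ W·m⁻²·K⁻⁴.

P = εσA T⁴ ⇒ A = P/(εσT⁴).
T⁴ = 1.794×10¹⁰ K⁴.
A = 8970/(0.80 × 5.67×10⁻⁸ × 1.794×10¹⁰).

A ≈ 11.0 m²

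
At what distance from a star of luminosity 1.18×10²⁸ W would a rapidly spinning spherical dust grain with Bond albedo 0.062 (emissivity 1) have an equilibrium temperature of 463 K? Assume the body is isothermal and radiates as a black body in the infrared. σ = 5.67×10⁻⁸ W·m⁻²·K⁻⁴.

For an isothermal black-emitting sphere, (1−a)S·πr² = σ·4πr²·T⁴ ⇒ S = 4σT⁴/(1−a).
S = 4·5.67×10⁻⁸·(463)⁴/0.938 = 11110 W/m².
Flux falls as S = L/(4πd²), so d = √(L/(4πS)) = √(1.18×10²⁸/(4π·11110)).

d ≈ 2.91×10¹¹ m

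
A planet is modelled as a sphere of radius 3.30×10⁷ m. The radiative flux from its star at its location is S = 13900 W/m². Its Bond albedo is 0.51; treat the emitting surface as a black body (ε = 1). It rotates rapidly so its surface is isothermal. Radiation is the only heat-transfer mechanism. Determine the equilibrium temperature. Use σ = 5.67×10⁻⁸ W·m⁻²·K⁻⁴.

T ≈ 416 K

At equilibrium, absorbed power = emitted power.
Absorbing cross-section = πr² = 3.421×10¹⁵ m²; emitting surface = 4πr² = 1.368×10¹⁶ m² (ratio 4).
(1−a)S·A_cross = εσ·A_surf·T⁴  ⇒  T⁴ = (1−a)S/(4σ).
T⁴ = 0.490·13900/(4·5.67×10⁻⁸) = 3.003×10¹⁰ K⁴.
T = (3.003×10¹⁰)^(1/4).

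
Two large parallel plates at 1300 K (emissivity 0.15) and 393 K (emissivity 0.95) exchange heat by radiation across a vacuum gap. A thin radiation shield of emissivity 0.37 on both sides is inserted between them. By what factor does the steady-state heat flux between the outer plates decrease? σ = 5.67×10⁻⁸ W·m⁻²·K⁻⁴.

Without shield: q₀ = σΔ(T⁴)/(1/ε₁+1/ε₂−1) with denominator 6.719.
With shield the two gaps are in series; the resistances add: (1/ε₁+1/ε_s−1)+(1/ε_s+1/ε₂−1) = 8.369+2.755 = 11.12.
Heat-flux ratio q₀/q = 11.12/6.719.

factor ≈ 1.66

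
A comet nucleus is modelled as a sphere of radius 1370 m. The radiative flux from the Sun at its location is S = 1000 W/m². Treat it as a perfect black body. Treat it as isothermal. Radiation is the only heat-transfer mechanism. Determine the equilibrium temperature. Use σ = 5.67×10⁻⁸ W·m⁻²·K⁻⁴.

At equilibrium, absorbed power = emitted power.
Absorbing cross-section = πr² = 5.896×10⁶ m²; emitting surface = 4πr² = 2.359×10⁷ m² (ratio 4).
S·A_cross = εσ·A_surf·T⁴  ⇒  T⁴ = S/(4σ).
T⁴ = 1.00·1000/(4·5.67×10⁻⁸) = 4.409×10⁹ K⁴.
T = (4.409×10⁹)^(1/4).

T ≈ 258 K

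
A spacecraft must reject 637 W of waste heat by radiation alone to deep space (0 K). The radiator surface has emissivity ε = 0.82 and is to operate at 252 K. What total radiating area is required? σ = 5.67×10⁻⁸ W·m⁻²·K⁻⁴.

A ≈ 3.40 m²

P = εσA T⁴ ⇒ A = P/(εσT⁴).
T⁴ = 4.033×10⁹ K⁴.
A = 637/(0.82 × 5.67×10⁻⁸ × 4.033×10⁹).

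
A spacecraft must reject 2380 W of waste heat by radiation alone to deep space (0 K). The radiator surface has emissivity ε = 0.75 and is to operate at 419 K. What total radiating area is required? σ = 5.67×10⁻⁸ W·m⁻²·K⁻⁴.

A ≈ 1.82 m²

P = εσA T⁴ ⇒ A = P/(εσT⁴).
T⁴ = 3.082×10¹⁰ K⁴.
A = 2380/(0.75 × 5.67×10⁻⁸ × 3.082×10¹⁰).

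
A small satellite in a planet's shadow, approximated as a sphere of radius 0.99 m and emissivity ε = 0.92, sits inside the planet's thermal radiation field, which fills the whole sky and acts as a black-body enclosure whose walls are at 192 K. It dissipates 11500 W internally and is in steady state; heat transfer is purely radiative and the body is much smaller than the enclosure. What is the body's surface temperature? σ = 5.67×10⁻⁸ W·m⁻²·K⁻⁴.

For a small grey body in a large enclosure, net radiated power = εσA(T⁴ − T_w⁴).
Steady state: P = εσA(T⁴ − T_w⁴) with A = 4πr² = 12.32 m².
T⁴ = P/(εσA) + T_w⁴ = 11500/(0.92·5.67×10⁻⁸·12.32) + (192)⁴
    = 1.790×10¹⁰ + 1.359×10⁹ = 1.926×10¹⁰ K⁴.

T ≈ 373 K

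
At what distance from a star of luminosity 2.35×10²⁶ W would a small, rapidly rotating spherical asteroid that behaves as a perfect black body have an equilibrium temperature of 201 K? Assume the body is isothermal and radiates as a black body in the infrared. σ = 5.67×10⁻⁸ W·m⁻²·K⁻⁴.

For an isothermal black-emitting sphere, (1−a)S·πr² = σ·4πr²·T⁴ ⇒ S = 4σT⁴/(1−a).
S = 4·5.67×10⁻⁸·(201)⁴/1.00 = 370.2 W/m².
Flux falls as S = L/(4πd²), so d = √(L/(4πS)) = √(2.35×10²⁶/(4π·370.2)).

d ≈ 2.25×10¹¹ m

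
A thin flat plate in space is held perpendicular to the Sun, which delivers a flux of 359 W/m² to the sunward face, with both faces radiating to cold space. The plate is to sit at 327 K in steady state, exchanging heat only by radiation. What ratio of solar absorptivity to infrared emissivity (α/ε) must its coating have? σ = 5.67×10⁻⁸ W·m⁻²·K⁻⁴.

α/ε ≈ 3.61

Balance: αS·A = εσ·2A·T⁴ ⇒ α/ε = 2σT⁴/S.
α/ε = 2·5.67×10⁻⁸·(327)⁴/359 = 2·5.67×10⁻⁸·1.143×10¹⁰/359.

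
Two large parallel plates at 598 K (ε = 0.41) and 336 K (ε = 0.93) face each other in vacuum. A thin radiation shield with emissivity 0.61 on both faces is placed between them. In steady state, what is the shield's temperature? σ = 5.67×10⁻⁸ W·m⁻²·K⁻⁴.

T_s ≈ 482 K

In steady state the net flux on the hot side equals that on the cold side.
σ(T₁⁴−T_s⁴)/D₁ = σ(T_s⁴−T₂⁴)/D₂, with D₁ = 1/ε₁+1/ε_s−1 = 3.078, D₂ = 1/ε_s+1/ε₂−1 = 1.715.
Solve for T_s⁴: T_s⁴ = (D₂·T₁⁴ + D₁·T₂⁴)/(D₁+D₂) = 5.393×10¹⁰ K⁴.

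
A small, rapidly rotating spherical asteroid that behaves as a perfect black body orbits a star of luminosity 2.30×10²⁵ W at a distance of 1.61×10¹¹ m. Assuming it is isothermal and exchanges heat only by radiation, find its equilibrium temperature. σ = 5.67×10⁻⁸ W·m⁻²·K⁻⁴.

T ≈ 133 K

First find the stellar flux at distance d: S = L/(4πd²) = 2.30×10²⁵/(4π·(1.61×10¹¹)²) = 70.61 W/m².
For an isothermal sphere, absorbed (1−a)S·πr² = emitted σ·4πr²·T⁴, so T⁴ = (1−a)S/(4σ).
T⁴ = 1.00·70.61/(4·5.67×10⁻⁸) = 3.113×10⁸ K⁴.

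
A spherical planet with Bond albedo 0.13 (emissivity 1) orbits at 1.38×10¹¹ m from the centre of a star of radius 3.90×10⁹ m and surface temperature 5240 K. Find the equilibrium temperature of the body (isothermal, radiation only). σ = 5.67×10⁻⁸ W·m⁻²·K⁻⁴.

T ≈ 602 K

The star's surface emits σT_*⁴; at distance d the flux is S = σT_*⁴(R_*/d)².
S = 5.67×10⁻⁸·(5240)⁴·(3.90×10⁹/1.38×10¹¹)² = 34140 W/m².
For an isothermal sphere T⁴ = (1−a)S/(4σ) = 1.310×10¹¹ K⁴.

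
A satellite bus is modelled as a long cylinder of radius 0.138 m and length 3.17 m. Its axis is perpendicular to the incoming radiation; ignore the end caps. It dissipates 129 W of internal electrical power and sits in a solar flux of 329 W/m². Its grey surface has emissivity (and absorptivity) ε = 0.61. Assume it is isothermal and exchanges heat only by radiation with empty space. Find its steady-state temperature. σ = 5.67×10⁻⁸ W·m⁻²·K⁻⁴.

T ≈ 238 K

At steady state, absorbed solar power + internal power = radiated power.
Absorbed: α·S·A_cross = 0.61·329·0.8749 = 175.6 W (cross-section 2rL).
Total input = 175.6 + 129 = 304.6 W.
Radiated: εσ·A_surf·T⁴ with A_surf = 2πrL = 2.749 m².
T⁴ = 304.6/(0.61·5.67×10⁻⁸·2.749) = 3.204×10⁹ K⁴.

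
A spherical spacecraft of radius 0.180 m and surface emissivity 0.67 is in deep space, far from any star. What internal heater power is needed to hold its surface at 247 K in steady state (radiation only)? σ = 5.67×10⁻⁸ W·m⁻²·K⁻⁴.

P = εσ·4πr²·T⁴.
4πr² = 0.4072 m²; T⁴ = 3.722×10⁹ K⁴.
P = 0.67·5.67×10⁻⁸·0.4072·3.722×10⁹.

P ≈ 57.6 W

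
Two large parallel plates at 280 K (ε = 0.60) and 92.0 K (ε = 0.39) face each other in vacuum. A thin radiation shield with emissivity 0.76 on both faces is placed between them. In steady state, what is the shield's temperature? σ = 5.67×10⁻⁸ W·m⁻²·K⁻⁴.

In steady state the net flux on the hot side equals that on the cold side.
σ(T₁⁴−T_s⁴)/D₁ = σ(T_s⁴−T₂⁴)/D₂, with D₁ = 1/ε₁+1/ε_s−1 = 1.982, D₂ = 1/ε_s+1/ε₂−1 = 2.880.
Solve for T_s⁴: T_s⁴ = (D₂·T₁⁴ + D₁·T₂⁴)/(D₁+D₂) = 3.670×10⁹ K⁴.

T_s ≈ 246 K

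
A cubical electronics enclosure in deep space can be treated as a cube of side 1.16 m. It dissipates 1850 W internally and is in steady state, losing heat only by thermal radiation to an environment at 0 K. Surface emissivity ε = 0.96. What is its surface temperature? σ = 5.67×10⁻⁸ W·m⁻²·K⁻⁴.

Steady state: internal power = radiated power, P = εσA T⁴.
Radiating area A = 6L² = 8.074 m².
T⁴ = P/(εσA) = 1850/(0.96·5.67×10⁻⁸·8.074) = 4.210×10⁹ K⁴.
T = (4.210×10⁹)^(1/4).

T ≈ 255 K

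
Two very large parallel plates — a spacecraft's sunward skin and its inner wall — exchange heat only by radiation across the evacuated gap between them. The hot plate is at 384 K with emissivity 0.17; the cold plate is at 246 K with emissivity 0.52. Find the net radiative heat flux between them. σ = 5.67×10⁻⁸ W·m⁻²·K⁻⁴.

q ≈ 151 W/m²

For two infinite grey parallel plates, q = σ(T₁⁴ − T₂⁴)/(1/ε₁ + 1/ε₂ − 1).
T₁⁴ − T₂⁴ = 2.174×10¹⁰ − 3.662×10⁹ = 1.808×10¹⁰ K⁴.
1/ε₁ + 1/ε₂ − 1 = 5.882 + 1.923 − 1 = 6.805.
q = 5.67×10⁻⁸ × 1.808×10¹⁰ / 6.805.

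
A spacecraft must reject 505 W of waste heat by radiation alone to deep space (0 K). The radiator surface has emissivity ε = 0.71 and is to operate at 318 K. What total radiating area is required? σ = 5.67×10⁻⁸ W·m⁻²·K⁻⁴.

P = εσA T⁴ ⇒ A = P/(εσT⁴).
T⁴ = 1.023×10¹⁰ K⁴.
A = 505/(0.71 × 5.67×10⁻⁸ × 1.023×10¹⁰).

A ≈ 1.23 m²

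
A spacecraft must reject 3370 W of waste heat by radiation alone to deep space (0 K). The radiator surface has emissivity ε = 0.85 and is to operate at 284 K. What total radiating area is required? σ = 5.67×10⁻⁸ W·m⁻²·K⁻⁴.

A ≈ 10.7 m²

P = εσA T⁴ ⇒ A = P/(εσT⁴).
T⁴ = 6.505×10⁹ K⁴.
A = 3370/(0.85 × 5.67×10⁻⁸ × 6.505×10⁹).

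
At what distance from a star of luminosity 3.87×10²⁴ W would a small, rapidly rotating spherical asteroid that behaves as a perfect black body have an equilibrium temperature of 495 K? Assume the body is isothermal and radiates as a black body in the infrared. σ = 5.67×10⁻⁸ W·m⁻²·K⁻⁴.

For an isothermal black-emitting sphere, (1−a)S·πr² = σ·4πr²·T⁴ ⇒ S = 4σT⁴/(1−a).
S = 4·5.67×10⁻⁸·(495)⁴/1.00 = 13620 W/m².
Flux falls as S = L/(4πd²), so d = √(L/(4πS)) = √(3.87×10²⁴/(4π·13620)).

d ≈ 4.76×10⁹ m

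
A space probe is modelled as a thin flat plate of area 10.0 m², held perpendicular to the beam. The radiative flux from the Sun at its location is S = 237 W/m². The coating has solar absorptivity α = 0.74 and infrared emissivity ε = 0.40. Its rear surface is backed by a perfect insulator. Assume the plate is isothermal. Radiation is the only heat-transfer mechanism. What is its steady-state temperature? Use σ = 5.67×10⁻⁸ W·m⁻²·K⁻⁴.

T ≈ 297 K

At equilibrium, absorbed power = emitted power.
Absorbing cross-section = A = 10.00 m²; emitting surface = A = 10.00 m² (ratio 1).
αS·A_cross = εσ·A_surf·T⁴  ⇒  T⁴ = αS/(ε·1σ).
T⁴ = 0.740·237/(0.40·1·5.67×10⁻⁸) = 7.733×10⁹ K⁴.
T = (7.733×10⁹)^(1/4).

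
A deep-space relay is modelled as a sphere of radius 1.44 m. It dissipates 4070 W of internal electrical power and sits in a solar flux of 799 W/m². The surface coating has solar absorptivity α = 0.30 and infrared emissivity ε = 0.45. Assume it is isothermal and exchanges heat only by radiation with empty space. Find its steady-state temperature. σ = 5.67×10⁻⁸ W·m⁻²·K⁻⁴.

T ≈ 303 K

At steady state, absorbed solar power + internal power = radiated power.
Absorbed: α·S·A_cross = 0.30·799·6.514 = 1562 W (cross-section πr²).
Total input = 1562 + 4070 = 5632 W.
Radiated: εσ·A_surf·T⁴ with A_surf = 4πr² = 26.06 m².
T⁴ = 5632/(0.45·5.67×10⁻⁸·26.06) = 8.470×10⁹ K⁴.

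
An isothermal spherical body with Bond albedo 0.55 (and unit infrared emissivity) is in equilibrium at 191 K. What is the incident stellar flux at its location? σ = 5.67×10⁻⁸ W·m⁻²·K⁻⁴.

(1−a)S·πr² = σ·4πr²·T⁴ ⇒ S = 4σT⁴/(1−a).
S = 4·5.67×10⁻⁸·1.331×10⁹/0.450.

S ≈ 671 W/m²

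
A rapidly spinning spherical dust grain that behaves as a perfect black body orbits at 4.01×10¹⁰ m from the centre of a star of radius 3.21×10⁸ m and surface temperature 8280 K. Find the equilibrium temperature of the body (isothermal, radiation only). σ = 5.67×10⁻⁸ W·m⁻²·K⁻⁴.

T ≈ 524 K

The star's surface emits σT_*⁴; at distance d the flux is S = σT_*⁴(R_*/d)².
S = 5.67×10⁻⁸·(8280)⁴·(3.21×10⁸/4.01×10¹⁰)² = 17080 W/m².
For an isothermal sphere T⁴ = (1−a)S/(4σ) = 7.530×10¹⁰ K⁴.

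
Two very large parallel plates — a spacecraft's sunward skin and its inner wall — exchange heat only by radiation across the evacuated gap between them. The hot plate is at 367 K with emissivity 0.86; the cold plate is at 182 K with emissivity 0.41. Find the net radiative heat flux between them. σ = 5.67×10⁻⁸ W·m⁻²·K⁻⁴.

For two infinite grey parallel plates, q = σ(T₁⁴ − T₂⁴)/(1/ε₁ + 1/ε₂ − 1).
T₁⁴ − T₂⁴ = 1.814×10¹⁰ − 1.097×10⁹ = 1.704×10¹⁰ K⁴.
1/ε₁ + 1/ε₂ − 1 = 1.163 + 2.439 − 1 = 2.602.
q = 5.67×10⁻⁸ × 1.704×10¹⁰ / 2.602.

q ≈ 371 W/m²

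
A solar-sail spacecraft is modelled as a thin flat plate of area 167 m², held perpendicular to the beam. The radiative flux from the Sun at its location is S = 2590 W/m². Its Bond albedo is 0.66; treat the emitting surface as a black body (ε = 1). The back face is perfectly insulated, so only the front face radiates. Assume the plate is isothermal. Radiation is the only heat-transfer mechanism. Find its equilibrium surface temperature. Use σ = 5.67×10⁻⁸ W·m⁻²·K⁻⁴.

At equilibrium, absorbed power = emitted power.
Absorbing cross-section = A = 167.0 m²; emitting surface = A = 167.0 m² (ratio 1).
(1−a)S·A_cross = εσ·A_surf·T⁴  ⇒  T⁴ = (1−a)S/(1σ).
T⁴ = 0.340·2590/(1·5.67×10⁻⁸) = 1.553×10¹⁰ K⁴.
T = (1.553×10¹⁰)^(1/4).

T ≈ 353 K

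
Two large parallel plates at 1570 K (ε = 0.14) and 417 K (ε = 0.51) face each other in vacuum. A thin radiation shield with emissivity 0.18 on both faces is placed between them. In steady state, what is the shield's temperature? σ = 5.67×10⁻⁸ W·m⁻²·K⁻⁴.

In steady state the net flux on the hot side equals that on the cold side.
σ(T₁⁴−T_s⁴)/D₁ = σ(T_s⁴−T₂⁴)/D₂, with D₁ = 1/ε₁+1/ε_s−1 = 11.70, D₂ = 1/ε_s+1/ε₂−1 = 6.516.
Solve for T_s⁴: T_s⁴ = (D₂·T₁⁴ + D₁·T₂⁴)/(D₁+D₂) = 2.193×10¹² K⁴.

T_s ≈ 1220 K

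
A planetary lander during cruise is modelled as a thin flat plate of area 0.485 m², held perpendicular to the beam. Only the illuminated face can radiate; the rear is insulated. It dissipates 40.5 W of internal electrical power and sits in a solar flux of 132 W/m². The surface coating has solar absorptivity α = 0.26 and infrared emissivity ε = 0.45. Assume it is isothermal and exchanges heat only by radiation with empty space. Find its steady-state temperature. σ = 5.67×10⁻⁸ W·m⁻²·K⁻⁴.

T ≈ 261 K

At steady state, absorbed solar power + internal power = radiated power.
Absorbed: α·S·A_cross = 0.26·132·0.4850 = 16.65 W (cross-section A).
Total input = 16.65 + 40.5 = 57.15 W.
Radiated: εσ·A_surf·T⁴ with A_surf = A = 0.4850 m².
T⁴ = 57.15/(0.45·5.67×10⁻⁸·0.4850) = 4.618×10⁹ K⁴.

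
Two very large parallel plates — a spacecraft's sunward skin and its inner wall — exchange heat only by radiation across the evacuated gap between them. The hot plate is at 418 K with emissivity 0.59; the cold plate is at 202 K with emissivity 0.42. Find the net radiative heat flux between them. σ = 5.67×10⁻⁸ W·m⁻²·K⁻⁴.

For two infinite grey parallel plates, q = σ(T₁⁴ − T₂⁴)/(1/ε₁ + 1/ε₂ − 1).
T₁⁴ − T₂⁴ = 3.053×10¹⁰ − 1.665×10⁹ = 2.886×10¹⁰ K⁴.
1/ε₁ + 1/ε₂ − 1 = 1.695 + 2.381 − 1 = 3.076.
q = 5.67×10⁻⁸ × 2.886×10¹⁰ / 3.076.

q ≈ 532 W/m²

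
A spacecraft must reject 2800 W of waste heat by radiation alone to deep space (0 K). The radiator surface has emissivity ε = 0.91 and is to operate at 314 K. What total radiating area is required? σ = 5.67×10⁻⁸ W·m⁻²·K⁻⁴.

A ≈ 5.58 m²

P = εσA T⁴ ⇒ A = P/(εσT⁴).
T⁴ = 9.721×10⁹ K⁴.
A = 2800/(0.91 × 5.67×10⁻⁸ × 9.721×10⁹).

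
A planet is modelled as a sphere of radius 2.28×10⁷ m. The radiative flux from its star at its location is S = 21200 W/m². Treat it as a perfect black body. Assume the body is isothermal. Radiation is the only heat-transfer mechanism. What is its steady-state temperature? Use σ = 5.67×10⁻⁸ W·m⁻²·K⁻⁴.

T ≈ 553 K

At equilibrium, absorbed power = emitted power.
Absorbing cross-section = πr² = 1.633×10¹⁵ m²; emitting surface = 4πr² = 6.533×10¹⁵ m² (ratio 4).
S·A_cross = εσ·A_surf·T⁴  ⇒  T⁴ = S/(4σ).
T⁴ = 1.00·21200/(4·5.67×10⁻⁸) = 9.347×10¹⁰ K⁴.
T = (9.347×10¹⁰)^(1/4).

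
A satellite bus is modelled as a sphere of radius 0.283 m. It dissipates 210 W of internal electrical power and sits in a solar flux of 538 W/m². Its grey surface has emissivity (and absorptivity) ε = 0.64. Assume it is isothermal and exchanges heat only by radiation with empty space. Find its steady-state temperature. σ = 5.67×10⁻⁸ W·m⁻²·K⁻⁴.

At steady state, absorbed solar power + internal power = radiated power.
Absorbed: α·S·A_cross = 0.64·538·0.2516 = 86.63 W (cross-section πr²).
Total input = 86.63 + 210 = 296.6 W.
Radiated: εσ·A_surf·T⁴ with A_surf = 4πr² = 1.006 m².
T⁴ = 296.6/(0.64·5.67×10⁻⁸·1.006) = 8.122×10⁹ K⁴.

T ≈ 300 K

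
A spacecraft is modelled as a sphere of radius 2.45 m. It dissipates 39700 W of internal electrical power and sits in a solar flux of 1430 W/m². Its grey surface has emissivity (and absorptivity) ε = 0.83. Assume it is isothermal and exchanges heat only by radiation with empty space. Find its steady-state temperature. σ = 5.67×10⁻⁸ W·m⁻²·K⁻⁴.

At steady state, absorbed solar power + internal power = radiated power.
Absorbed: α·S·A_cross = 0.83·1430·18.86 = 22380 W (cross-section πr²).
Total input = 22380 + 39700 = 62080 W.
Radiated: εσ·A_surf·T⁴ with A_surf = 4πr² = 75.43 m².
T⁴ = 62080/(0.83·5.67×10⁻⁸·75.43) = 1.749×10¹⁰ K⁴.

T ≈ 364 K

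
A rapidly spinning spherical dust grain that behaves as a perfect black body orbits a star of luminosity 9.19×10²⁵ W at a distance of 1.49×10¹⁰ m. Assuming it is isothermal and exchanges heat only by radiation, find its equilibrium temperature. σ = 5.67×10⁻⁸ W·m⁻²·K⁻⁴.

T ≈ 617 K

First find the stellar flux at distance d: S = L/(4πd²) = 9.19×10²⁵/(4π·(1.49×10¹⁰)²) = 32940 W/m².
For an isothermal sphere, absorbed (1−a)S·πr² = emitted σ·4πr²·T⁴, so T⁴ = (1−a)S/(4σ).
T⁴ = 1.00·32940/(4·5.67×10⁻⁸) = 1.452×10¹¹ K⁴.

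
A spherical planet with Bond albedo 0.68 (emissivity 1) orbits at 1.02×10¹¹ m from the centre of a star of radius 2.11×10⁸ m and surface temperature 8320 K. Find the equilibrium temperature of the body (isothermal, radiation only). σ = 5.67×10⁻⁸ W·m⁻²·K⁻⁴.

The star's surface emits σT_*⁴; at distance d the flux is S = σT_*⁴(R_*/d)².
S = 5.67×10⁻⁸·(8320)⁴·(2.11×10⁸/1.02×10¹¹)² = 1163 W/m².
For an isothermal sphere T⁴ = (1−a)S/(4σ) = 1.640×10⁹ K⁴.

T ≈ 201 K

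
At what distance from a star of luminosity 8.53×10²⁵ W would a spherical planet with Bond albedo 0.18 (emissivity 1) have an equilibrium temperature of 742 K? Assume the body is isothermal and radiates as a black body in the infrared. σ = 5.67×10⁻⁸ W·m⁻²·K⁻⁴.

For an isothermal black-emitting sphere, (1−a)S·πr² = σ·4πr²·T⁴ ⇒ S = 4σT⁴/(1−a).
S = 4·5.67×10⁻⁸·(742)⁴/0.820 = 83840 W/m².
Flux falls as S = L/(4πd²), so d = √(L/(4πS)) = √(8.53×10²⁵/(4π·83840)).

d ≈ 9.00×10⁹ m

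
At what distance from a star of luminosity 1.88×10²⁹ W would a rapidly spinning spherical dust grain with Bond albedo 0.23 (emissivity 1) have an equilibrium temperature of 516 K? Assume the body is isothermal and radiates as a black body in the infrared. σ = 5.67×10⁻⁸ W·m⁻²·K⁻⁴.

d ≈ 8.46×10¹¹ m

For an isothermal black-emitting sphere, (1−a)S·πr² = σ·4πr²·T⁴ ⇒ S = 4σT⁴/(1−a).
S = 4·5.67×10⁻⁸·(516)⁴/0.770 = 20880 W/m².
Flux falls as S = L/(4πd²), so d = √(L/(4πS)) = √(1.88×10²⁹/(4π·20880)).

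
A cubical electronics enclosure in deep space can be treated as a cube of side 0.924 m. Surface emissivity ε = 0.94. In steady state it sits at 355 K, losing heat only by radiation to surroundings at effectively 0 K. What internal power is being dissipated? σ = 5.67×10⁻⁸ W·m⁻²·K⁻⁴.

P ≈ 4340 W

Steady state: P = εσA T⁴.
A = 6L² = 5.123 m²; T⁴ = (355)⁴ = 1.588×10¹⁰ K⁴.
P = 0.94 × 5.67×10⁻⁸ × 5.123 × 1.588×10¹⁰.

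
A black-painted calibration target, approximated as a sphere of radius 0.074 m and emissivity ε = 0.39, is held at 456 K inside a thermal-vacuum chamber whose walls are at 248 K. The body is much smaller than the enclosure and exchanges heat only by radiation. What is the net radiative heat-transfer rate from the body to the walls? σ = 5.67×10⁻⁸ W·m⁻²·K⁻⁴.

P_net ≈ 60.0 W

For a small grey body in a large enclosure: P_net = εσA(T_body⁴ − T_wall⁴).
A = 4πr² = 0.06881 m²; T_body⁴ − T_wall⁴ = 4.324×10¹⁰ − 3.783×10⁹ = 3.945×10¹⁰ K⁴.
|P_net| = 0.39·5.67×10⁻⁸·0.06881·3.945×10¹⁰.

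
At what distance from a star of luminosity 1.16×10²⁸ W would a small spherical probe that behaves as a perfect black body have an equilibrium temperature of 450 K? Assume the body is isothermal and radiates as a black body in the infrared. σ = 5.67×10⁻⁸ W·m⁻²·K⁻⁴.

For an isothermal black-emitting sphere, (1−a)S·πr² = σ·4πr²·T⁴ ⇒ S = 4σT⁴/(1−a).
S = 4·5.67×10⁻⁸·(450)⁴/1.00 = 9300 W/m².
Flux falls as S = L/(4πd²), so d = √(L/(4πS)) = √(1.16×10²⁸/(4π·9300)).

d ≈ 3.15×10¹¹ m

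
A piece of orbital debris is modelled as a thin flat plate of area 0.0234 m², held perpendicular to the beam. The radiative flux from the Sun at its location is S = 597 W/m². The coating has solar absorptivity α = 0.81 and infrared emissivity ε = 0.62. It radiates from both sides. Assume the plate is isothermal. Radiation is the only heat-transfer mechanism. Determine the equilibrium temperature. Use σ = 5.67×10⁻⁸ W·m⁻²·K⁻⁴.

T ≈ 288 K

At equilibrium, absorbed power = emitted power.
Absorbing cross-section = A = 0.02340 m²; emitting surface = 2A = 0.04680 m² (ratio 2).
αS·A_cross = εσ·A_surf·T⁴  ⇒  T⁴ = αS/(ε·2σ).
T⁴ = 0.810·597/(0.62·2·5.67×10⁻⁸) = 6.878×10⁹ K⁴.
T = (6.878×10⁹)^(1/4).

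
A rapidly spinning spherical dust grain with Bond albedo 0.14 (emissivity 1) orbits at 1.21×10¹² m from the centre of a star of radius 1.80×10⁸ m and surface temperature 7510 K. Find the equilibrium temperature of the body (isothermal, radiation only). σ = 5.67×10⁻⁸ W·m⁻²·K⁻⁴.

T ≈ 62.4 K

The star's surface emits σT_*⁴; at distance d the flux is S = σT_*⁴(R_*/d)².
S = 5.67×10⁻⁸·(7510)⁴·(1.80×10⁸/1.21×10¹²)² = 3.991 W/m².
For an isothermal sphere T⁴ = (1−a)S/(4σ) = 1.513×10⁷ K⁴.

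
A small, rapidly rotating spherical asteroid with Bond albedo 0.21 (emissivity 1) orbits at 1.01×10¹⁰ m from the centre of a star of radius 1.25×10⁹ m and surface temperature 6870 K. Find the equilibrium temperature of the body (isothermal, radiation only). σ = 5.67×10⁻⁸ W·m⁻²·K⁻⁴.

T ≈ 1610 K

The star's surface emits σT_*⁴; at distance d the flux is S = σT_*⁴(R_*/d)².
S = 5.67×10⁻⁸·(6870)⁴·(1.25×10⁹/1.01×10¹⁰)² = 1.935×10⁶ W/m².
For an isothermal sphere T⁴ = (1−a)S/(4σ) = 6.739×10¹² K⁴.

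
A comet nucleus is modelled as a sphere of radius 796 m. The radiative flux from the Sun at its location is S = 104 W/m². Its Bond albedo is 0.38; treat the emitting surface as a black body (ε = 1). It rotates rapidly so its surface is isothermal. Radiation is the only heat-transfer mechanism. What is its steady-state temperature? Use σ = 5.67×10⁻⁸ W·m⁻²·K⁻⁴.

At equilibrium, absorbed power = emitted power.
Absorbing cross-section = πr² = 1.991×10⁶ m²; emitting surface = 4πr² = 7.962×10⁶ m² (ratio 4).
(1−a)S·A_cross = εσ·A_surf·T⁴  ⇒  T⁴ = (1−a)S/(4σ).
T⁴ = 0.620·104/(4·5.67×10⁻⁸) = 2.843×10⁸ K⁴.
T = (2.843×10⁸)^(1/4).

T ≈ 130 K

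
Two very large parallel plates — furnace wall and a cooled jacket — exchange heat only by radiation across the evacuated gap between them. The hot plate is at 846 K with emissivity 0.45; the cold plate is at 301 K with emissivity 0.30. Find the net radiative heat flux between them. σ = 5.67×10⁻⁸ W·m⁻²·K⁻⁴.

q ≈ 6270 W/m²

For two infinite grey parallel plates, q = σ(T₁⁴ − T₂⁴)/(1/ε₁ + 1/ε₂ − 1).
T₁⁴ − T₂⁴ = 5.122×10¹¹ − 8.209×10⁹ = 5.040×10¹¹ K⁴.
1/ε₁ + 1/ε₂ − 1 = 2.222 + 3.333 − 1 = 4.556.
q = 5.67×10⁻⁸ × 5.040×10¹¹ / 4.556.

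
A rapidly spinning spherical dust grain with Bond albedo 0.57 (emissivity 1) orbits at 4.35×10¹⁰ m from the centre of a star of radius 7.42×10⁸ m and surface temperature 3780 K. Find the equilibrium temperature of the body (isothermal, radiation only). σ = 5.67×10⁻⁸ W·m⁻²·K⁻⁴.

T ≈ 283 K

The star's surface emits σT_*⁴; at distance d the flux is S = σT_*⁴(R_*/d)².
S = 5.67×10⁻⁸·(3780)⁴·(7.42×10⁸/4.35×10¹⁰)² = 3368 W/m².
For an isothermal sphere T⁴ = (1−a)S/(4σ) = 6.386×10⁹ K⁴.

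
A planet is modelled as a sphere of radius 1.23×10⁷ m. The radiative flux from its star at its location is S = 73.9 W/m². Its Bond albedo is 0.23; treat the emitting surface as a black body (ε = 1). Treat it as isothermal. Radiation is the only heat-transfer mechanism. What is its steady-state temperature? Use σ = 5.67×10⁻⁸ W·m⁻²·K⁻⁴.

T ≈ 126 K

At equilibrium, absorbed power = emitted power.
Absorbing cross-section = πr² = 4.753×10¹⁴ m²; emitting surface = 4πr² = 1.901×10¹⁵ m² (ratio 4).
(1−a)S·A_cross = εσ·A_surf·T⁴  ⇒  T⁴ = (1−a)S/(4σ).
T⁴ = 0.770·73.9/(4·5.67×10⁻⁸) = 2.509×10⁸ K⁴.
T = (2.509×10⁸)^(1/4).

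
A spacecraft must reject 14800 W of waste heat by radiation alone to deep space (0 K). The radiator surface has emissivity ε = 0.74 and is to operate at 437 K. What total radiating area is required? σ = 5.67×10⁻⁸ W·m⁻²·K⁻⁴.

A ≈ 9.67 m²

P = εσA T⁴ ⇒ A = P/(εσT⁴).
T⁴ = 3.647×10¹⁰ K⁴.
A = 14800/(0.74 × 5.67×10⁻⁸ × 3.647×10¹⁰).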